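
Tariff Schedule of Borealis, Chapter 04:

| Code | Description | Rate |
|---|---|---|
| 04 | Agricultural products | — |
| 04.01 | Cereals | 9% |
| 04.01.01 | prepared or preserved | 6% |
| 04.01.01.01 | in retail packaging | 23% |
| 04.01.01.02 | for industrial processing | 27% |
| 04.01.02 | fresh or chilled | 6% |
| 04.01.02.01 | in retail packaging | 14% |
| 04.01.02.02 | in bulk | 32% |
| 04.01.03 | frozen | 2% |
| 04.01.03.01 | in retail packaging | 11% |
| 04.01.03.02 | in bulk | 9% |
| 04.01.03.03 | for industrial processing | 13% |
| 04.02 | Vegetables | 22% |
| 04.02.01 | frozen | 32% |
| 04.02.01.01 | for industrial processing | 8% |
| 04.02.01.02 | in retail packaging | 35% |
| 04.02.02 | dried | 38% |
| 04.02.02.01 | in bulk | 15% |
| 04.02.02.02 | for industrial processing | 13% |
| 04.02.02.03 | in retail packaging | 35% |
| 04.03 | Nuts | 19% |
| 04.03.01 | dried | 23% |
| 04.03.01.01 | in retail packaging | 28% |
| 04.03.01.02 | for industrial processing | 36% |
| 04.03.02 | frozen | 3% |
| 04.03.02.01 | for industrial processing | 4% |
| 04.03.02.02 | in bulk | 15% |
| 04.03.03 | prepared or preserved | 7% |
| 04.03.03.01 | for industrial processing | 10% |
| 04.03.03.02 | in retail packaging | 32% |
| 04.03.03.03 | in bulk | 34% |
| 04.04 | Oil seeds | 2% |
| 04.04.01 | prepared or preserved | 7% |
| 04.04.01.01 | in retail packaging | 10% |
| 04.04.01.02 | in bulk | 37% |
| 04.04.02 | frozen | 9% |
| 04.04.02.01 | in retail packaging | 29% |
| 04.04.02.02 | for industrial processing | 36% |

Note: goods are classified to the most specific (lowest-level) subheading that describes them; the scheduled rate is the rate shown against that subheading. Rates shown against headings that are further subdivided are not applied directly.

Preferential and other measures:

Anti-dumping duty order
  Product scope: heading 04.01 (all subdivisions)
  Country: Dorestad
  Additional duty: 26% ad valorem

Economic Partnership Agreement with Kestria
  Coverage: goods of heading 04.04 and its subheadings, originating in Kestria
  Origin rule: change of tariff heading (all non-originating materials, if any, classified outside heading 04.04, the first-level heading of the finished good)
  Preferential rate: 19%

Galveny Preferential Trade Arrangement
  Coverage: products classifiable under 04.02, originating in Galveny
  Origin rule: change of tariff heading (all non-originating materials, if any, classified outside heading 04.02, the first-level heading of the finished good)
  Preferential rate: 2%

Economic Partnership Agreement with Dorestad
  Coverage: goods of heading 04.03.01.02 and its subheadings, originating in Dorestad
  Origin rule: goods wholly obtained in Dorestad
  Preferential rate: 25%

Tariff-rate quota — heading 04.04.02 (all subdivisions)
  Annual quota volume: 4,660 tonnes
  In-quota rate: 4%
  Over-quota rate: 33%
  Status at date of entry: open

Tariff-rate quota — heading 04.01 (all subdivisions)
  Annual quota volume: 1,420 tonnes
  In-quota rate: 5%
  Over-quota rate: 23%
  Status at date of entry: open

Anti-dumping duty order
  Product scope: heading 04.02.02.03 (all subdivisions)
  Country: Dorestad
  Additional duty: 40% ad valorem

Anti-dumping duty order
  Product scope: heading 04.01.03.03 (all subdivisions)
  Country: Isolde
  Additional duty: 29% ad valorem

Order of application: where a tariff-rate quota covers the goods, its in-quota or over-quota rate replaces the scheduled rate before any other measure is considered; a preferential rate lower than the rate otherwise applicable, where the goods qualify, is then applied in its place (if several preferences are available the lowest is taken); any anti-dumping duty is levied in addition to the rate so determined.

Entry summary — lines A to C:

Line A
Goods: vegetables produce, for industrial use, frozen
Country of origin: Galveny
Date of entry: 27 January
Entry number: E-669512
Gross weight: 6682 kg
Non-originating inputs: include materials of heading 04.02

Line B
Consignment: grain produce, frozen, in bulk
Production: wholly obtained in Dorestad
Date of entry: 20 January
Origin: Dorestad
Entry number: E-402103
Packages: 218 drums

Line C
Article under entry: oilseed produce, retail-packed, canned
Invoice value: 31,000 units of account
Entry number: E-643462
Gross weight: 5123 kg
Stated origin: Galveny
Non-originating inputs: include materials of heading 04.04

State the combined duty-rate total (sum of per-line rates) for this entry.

49%

Line A: vegetables → 04.02; frozen → 04.02.01; for industrial use → 04.02.01.01. Scheduled 8%. Galveny agreement on 04.02: CTH not met. → 8%.
Line B: grain → 04.01; frozen → 04.01.03; in bulk → 04.01.03.02. Scheduled 9%. quota on 04.01 open → in-quota 5%; Dorestad agreement on 04.03.01.02: 04.01.03.02 not covered; anti-dumping (Dorestad, 04.01): +26%; total 5% + 26% = 31%. → 31%.
Line C: oilseed → 04.04; canned → 04.04.01; retail-packed → 04.04.01.01. Scheduled 10%. Galveny agreement on 04.02: 04.04.01.01 not covered. → 10%.
Sum: 8% + 31% + 10% = 49%.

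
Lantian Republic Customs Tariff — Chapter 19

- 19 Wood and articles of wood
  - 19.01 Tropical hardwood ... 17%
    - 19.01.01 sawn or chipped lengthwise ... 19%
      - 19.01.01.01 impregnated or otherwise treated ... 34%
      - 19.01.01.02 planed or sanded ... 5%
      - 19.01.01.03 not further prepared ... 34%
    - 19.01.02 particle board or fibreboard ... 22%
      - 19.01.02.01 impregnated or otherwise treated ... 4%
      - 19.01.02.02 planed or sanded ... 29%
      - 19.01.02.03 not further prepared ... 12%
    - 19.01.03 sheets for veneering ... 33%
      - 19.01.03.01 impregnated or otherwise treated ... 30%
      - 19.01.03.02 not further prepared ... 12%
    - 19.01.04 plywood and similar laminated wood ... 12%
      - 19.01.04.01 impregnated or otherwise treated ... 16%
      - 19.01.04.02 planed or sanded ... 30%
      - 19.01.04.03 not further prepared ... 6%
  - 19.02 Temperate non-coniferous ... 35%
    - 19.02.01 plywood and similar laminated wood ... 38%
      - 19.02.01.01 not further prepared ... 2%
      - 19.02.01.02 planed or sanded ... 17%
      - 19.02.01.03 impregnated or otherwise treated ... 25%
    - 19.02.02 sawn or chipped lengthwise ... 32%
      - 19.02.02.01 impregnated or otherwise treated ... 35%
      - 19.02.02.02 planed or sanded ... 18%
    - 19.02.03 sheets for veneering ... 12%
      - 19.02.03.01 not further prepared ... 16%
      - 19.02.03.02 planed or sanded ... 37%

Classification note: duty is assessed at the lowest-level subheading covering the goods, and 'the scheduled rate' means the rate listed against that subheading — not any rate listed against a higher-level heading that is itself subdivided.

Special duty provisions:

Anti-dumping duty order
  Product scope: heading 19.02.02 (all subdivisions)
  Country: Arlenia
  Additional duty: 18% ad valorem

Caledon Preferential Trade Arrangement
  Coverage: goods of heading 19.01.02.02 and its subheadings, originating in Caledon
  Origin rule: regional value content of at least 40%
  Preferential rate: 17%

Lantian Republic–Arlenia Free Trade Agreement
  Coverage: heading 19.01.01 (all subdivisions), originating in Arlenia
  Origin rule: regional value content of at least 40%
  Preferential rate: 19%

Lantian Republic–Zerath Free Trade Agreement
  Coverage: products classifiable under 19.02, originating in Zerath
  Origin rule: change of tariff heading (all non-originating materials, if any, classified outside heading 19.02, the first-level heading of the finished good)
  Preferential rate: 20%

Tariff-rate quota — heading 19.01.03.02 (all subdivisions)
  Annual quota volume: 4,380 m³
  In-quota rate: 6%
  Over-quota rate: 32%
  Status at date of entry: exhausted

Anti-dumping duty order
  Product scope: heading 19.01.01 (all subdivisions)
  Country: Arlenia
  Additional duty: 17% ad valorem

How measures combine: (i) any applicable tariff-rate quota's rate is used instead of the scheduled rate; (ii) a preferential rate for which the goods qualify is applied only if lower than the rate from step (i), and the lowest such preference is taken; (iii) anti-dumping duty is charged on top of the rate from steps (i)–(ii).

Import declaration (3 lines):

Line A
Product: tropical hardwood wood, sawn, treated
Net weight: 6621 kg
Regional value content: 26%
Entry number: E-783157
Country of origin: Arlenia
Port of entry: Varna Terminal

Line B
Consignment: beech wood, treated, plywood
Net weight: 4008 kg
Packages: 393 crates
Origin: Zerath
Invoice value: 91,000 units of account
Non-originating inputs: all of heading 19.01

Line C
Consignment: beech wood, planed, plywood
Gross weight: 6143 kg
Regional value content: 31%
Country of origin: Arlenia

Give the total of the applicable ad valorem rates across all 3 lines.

Line A: tropical hardwood → 19.01; sawn → 19.01.01; treated → 19.01.01.01. Scheduled 34%. Arlenia agreement on 19.01.01: RVC < 40%; anti-dumping (Arlenia, 19.01.01): +17%; total 34% + 17% = 51%. → 51%.
Line B: beech → 19.02; plywood → 19.02.01; treated → 19.02.01.03. Scheduled 25%. Zerath agreement on 19.02: CTH met → 20% available; preferential 20%. → 20%.
Line C: beech → 19.02; plywood → 19.02.01; planed → 19.02.01.02. Scheduled 17%. Arlenia agreement on 19.01.01: 19.02.01.02 not covered. → 17%.
Sum: 51% + 20% + 17% = 88%.

88%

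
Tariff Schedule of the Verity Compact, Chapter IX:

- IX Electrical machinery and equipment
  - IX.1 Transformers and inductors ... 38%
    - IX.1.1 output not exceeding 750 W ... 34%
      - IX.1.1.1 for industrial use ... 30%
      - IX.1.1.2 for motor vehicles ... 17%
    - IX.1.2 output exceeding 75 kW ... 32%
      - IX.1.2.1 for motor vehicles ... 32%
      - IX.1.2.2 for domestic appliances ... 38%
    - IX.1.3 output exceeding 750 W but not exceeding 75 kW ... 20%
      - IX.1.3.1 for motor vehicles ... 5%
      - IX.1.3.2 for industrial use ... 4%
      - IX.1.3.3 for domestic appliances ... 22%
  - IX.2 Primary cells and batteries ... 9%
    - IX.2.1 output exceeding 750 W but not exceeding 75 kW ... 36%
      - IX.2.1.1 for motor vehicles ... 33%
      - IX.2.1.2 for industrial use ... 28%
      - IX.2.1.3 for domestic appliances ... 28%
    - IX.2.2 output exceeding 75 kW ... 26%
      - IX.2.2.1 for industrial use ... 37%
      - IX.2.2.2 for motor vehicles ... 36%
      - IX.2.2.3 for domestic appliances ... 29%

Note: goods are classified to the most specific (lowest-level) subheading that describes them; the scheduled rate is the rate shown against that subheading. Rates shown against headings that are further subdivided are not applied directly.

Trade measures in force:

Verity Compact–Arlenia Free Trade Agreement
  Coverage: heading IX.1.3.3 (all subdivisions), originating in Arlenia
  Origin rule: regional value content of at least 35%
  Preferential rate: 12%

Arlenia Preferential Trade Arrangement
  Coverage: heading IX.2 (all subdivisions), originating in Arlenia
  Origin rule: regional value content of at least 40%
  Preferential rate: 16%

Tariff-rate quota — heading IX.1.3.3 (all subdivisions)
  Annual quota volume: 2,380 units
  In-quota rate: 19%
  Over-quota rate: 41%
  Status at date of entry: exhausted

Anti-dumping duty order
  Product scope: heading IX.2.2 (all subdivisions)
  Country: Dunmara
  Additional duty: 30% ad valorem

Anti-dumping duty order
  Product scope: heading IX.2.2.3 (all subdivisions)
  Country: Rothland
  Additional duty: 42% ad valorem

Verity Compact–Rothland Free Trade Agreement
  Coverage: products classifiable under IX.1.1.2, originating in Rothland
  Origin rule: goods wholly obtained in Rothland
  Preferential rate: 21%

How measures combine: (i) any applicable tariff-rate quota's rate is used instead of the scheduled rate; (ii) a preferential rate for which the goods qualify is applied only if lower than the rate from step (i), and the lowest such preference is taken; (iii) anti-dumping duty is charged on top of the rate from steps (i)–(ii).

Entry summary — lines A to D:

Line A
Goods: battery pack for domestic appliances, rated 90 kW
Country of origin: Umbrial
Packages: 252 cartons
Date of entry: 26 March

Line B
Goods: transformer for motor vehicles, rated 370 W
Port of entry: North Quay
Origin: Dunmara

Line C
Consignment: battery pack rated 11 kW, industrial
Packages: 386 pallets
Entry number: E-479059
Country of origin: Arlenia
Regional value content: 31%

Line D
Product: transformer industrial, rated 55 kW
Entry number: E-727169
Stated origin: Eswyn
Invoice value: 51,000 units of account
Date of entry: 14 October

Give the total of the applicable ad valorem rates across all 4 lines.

Line A: battery pack → IX.2; rated 90 kW → IX.2.2; for domestic appliances → IX.2.2.3. Scheduled 29%. No special measure applies. → 29%.
Line B: transformer → IX.1; rated 370 W → IX.1.1; for motor vehicles → IX.1.1.2. Scheduled 17%. No special measure applies. → 17%.
Line C: battery pack → IX.2; rated 11 kW → IX.2.1; industrial → IX.2.1.2. Scheduled 28%. Arlenia agreement on IX.1.3.3: IX.2.1.2 not covered; Arlenia agreement on IX.2: RVC < 40%. → 28%.
Line D: transformer → IX.1; rated 55 kW → IX.1.3; industrial → IX.1.3.2. Scheduled 4%. No special measure applies. → 4%.
Sum: 29% + 17% + 28% + 4% = 78%.

78%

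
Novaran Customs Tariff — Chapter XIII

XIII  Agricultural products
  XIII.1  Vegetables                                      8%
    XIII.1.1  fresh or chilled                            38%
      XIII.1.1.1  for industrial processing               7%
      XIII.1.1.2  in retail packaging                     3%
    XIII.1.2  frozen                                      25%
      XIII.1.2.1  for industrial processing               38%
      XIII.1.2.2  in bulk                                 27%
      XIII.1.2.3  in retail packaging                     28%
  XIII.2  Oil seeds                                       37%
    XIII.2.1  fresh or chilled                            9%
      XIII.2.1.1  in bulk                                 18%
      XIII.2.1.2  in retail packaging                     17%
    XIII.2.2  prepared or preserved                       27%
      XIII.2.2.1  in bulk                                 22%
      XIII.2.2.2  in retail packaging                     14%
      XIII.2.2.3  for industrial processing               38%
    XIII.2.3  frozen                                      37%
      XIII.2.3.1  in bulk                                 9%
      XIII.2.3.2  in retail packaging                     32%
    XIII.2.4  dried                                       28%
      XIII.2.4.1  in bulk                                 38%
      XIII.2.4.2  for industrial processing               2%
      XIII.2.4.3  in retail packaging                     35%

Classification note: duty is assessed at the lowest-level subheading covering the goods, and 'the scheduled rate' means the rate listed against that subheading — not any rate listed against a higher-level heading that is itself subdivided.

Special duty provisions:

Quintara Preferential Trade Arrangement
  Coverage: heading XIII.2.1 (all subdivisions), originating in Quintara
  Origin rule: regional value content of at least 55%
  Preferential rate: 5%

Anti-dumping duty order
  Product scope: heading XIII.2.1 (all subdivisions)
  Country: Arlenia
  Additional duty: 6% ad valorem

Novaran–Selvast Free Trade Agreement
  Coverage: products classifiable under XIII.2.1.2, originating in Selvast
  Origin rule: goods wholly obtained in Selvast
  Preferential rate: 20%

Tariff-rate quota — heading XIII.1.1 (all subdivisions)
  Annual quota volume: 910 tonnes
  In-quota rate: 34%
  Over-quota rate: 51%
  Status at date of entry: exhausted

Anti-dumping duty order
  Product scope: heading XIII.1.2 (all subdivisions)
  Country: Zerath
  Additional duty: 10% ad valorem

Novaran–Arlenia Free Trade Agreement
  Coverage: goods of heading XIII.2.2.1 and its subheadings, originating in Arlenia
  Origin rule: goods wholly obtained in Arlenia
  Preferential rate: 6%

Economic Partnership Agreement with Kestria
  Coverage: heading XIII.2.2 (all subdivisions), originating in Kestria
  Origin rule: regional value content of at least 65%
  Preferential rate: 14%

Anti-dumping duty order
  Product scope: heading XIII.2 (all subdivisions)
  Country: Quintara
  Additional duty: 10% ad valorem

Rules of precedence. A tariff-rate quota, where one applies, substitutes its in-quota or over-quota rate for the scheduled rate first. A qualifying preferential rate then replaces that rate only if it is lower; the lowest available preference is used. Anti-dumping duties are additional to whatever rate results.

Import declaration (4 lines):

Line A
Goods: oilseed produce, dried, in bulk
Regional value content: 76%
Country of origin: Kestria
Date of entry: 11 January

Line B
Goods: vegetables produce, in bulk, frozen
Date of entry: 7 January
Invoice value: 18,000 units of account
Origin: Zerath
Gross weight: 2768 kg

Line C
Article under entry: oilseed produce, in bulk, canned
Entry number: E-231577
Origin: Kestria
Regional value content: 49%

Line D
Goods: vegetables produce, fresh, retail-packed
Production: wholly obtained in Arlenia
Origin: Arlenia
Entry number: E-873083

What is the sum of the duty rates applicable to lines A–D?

Line A: oilseed → XIII.2; dried → XIII.2.4; in bulk → XIII.2.4.1. Scheduled 38%. Kestria agreement on XIII.2.2: XIII.2.4.1 not covered. → 38%.
Line B: vegetables → XIII.1; frozen → XIII.1.2; in bulk → XIII.1.2.2. Scheduled 27%. anti-dumping (Zerath, XIII.1.2): +10%; total 27% + 10% = 37%. → 37%.
Line C: oilseed → XIII.2; canned → XIII.2.2; in bulk → XIII.2.2.1. Scheduled 22%. Kestria agreement on XIII.2.2: RVC < 65%. → 22%.
Line D: vegetables → XIII.1; fresh → XIII.1.1; retail-packed → XIII.1.1.2. Scheduled 3%. quota on XIII.1.1 exhausted → over-quota 51%; Arlenia agreement on XIII.2.2.1: XIII.1.1.2 not covered. → 51%.
Sum: 38% + 37% + 22% + 51% = 148%.

148%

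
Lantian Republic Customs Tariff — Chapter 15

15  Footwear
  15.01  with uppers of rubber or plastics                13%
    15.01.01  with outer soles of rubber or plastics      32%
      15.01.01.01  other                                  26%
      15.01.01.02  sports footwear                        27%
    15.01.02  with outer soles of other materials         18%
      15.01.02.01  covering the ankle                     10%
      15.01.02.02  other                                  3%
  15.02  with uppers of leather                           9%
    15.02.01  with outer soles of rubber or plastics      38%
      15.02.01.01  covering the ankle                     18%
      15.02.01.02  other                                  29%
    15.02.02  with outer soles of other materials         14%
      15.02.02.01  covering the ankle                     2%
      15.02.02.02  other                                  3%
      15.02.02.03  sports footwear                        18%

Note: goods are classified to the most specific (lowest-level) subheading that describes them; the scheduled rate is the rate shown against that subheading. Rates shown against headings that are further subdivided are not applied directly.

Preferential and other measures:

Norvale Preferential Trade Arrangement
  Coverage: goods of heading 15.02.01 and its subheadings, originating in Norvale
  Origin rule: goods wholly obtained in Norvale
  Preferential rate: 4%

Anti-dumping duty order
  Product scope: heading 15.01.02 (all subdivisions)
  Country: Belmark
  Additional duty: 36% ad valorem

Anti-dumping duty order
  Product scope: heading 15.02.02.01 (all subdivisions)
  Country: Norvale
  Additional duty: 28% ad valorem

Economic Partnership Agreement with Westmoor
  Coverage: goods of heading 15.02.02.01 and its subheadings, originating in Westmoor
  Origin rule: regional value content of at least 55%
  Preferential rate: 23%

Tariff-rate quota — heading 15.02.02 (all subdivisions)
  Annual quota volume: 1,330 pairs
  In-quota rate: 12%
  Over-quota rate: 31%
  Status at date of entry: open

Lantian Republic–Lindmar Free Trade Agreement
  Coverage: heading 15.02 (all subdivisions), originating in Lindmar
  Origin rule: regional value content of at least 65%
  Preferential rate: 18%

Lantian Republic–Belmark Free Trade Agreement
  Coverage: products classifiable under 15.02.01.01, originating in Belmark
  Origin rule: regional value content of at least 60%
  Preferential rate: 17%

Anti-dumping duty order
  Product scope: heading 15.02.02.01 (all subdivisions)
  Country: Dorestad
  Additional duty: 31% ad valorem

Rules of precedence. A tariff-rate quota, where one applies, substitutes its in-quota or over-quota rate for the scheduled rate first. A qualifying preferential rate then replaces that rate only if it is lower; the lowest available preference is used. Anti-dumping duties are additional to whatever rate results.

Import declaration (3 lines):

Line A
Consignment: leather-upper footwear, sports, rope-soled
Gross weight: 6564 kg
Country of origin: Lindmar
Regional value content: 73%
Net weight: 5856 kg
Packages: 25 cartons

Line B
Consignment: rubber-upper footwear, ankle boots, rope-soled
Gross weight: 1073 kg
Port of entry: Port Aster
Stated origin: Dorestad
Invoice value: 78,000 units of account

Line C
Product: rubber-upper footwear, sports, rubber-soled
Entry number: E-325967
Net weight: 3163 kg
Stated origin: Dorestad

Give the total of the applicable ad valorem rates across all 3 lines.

Line A: leather-upper → 15.02; rope-soled → 15.02.02; sports → 15.02.02.03. Scheduled 18%. quota on 15.02.02 open → in-quota 12%; Lindmar agreement on 15.02: RVC ≥ 65% → 18% available; preference 18% not lower than 12% → no reduction. → 12%.
Line B: rubber-upper → 15.01; rope-soled → 15.01.02; ankle boots → 15.01.02.01. Scheduled 10%. No special measure applies. → 10%.
Line C: rubber-upper → 15.01; rubber-soled → 15.01.01; sports → 15.01.01.02. Scheduled 27%. No special measure applies. → 27%.
Sum: 12% + 10% + 27% = 49%.

49%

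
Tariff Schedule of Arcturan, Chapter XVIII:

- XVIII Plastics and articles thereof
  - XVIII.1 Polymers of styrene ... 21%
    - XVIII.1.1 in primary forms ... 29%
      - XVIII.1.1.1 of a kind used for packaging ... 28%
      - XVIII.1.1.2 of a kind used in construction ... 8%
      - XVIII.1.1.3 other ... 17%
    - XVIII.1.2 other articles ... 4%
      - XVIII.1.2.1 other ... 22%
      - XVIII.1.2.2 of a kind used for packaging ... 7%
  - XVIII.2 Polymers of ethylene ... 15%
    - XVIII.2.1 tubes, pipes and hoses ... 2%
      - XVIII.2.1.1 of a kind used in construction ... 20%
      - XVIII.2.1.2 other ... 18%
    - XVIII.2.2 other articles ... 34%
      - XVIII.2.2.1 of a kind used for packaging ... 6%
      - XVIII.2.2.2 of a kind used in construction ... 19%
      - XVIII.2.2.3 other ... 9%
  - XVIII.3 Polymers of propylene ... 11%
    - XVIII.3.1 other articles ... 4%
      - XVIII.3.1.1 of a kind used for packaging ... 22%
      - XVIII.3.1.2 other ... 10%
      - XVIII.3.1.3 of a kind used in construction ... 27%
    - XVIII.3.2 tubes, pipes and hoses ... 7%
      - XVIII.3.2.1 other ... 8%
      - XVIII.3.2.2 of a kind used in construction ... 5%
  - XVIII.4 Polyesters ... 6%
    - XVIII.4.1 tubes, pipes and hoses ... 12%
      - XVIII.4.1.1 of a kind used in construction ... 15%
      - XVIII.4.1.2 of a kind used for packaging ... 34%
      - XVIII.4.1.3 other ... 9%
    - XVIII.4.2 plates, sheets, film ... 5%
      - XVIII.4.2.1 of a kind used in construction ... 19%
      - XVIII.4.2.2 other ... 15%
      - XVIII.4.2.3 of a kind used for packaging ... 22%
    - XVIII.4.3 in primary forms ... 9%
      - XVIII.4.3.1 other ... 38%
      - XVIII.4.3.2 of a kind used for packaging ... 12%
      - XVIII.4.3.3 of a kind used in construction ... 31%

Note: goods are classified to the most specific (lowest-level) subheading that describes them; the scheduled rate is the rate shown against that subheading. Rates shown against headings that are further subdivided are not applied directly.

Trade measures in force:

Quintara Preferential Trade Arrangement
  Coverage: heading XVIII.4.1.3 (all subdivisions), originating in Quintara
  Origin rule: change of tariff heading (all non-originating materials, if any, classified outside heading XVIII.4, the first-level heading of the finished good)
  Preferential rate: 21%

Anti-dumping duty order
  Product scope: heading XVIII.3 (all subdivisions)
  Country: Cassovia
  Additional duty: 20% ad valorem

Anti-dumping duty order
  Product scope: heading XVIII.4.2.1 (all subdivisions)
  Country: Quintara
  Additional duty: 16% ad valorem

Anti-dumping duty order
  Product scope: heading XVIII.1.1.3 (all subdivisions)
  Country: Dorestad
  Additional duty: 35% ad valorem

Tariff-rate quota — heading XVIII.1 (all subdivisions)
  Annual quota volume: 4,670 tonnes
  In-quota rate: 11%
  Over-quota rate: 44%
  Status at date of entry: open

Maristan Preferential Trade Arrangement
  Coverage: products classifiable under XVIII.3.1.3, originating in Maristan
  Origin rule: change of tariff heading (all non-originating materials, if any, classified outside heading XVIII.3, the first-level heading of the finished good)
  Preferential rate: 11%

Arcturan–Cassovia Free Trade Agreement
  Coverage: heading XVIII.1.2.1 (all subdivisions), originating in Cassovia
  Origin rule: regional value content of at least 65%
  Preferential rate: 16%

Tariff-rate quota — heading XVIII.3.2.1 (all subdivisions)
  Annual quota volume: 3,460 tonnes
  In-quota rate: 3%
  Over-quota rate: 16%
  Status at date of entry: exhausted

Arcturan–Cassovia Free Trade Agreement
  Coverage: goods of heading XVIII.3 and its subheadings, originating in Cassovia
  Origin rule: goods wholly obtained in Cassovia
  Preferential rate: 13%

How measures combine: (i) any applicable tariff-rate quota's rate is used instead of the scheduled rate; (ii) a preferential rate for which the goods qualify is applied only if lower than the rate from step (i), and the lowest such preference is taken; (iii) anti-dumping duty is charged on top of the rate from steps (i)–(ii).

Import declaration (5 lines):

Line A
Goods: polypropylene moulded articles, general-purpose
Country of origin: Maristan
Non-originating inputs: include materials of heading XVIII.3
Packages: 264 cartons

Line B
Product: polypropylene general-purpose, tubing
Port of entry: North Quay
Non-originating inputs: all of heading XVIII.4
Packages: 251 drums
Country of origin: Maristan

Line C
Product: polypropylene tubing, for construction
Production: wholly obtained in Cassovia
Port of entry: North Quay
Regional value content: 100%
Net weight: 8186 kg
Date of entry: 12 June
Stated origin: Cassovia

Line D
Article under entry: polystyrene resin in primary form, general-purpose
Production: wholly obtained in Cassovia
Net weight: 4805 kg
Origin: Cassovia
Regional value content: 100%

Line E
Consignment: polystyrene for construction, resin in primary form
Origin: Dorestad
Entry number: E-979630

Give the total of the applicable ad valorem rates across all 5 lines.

73%

Line A: polypropylene → XVIII.3; moulded articles → XVIII.3.1; general-purpose → XVIII.3.1.2. Scheduled 10%. Maristan agreement on XVIII.3.1.3: XVIII.3.1.2 not covered. → 10%.
Line B: polypropylene → XVIII.3; tubing → XVIII.3.2; general-purpose → XVIII.3.2.1. Scheduled 8%. quota on XVIII.3.2.1 exhausted → over-quota 16%; Maristan agreement on XVIII.3.1.3: XVIII.3.2.1 not covered. → 16%.
Line C: polypropylene → XVIII.3; tubing → XVIII.3.2; for construction → XVIII.3.2.2. Scheduled 5%. Cassovia agreement on XVIII.1.2.1: XVIII.3.2.2 not covered; Cassovia agreement on XVIII.3: wholly obtained → 13% available; preference 13% not lower than 5% → no reduction; anti-dumping (Cassovia, XVIII.3): +20%; total 5% + 20% = 25%. → 25%.
Line D: polystyrene → XVIII.1; resin in primary form → XVIII.1.1; general-purpose → XVIII.1.1.3. Scheduled 17%. quota on XVIII.1 open → in-quota 11%; Cassovia agreement on XVIII.1.2.1: XVIII.1.1.3 not covered; Cassovia agreement on XVIII.3: XVIII.1.1.3 not covered. → 11%.
Line E: polystyrene → XVIII.1; resin in primary form → XVIII.1.1; for construction → XVIII.1.1.2. Scheduled 8%. quota on XVIII.1 open → in-quota 11%. → 11%.
Sum: 10% + 16% + 25% + 11% + 11% = 73%.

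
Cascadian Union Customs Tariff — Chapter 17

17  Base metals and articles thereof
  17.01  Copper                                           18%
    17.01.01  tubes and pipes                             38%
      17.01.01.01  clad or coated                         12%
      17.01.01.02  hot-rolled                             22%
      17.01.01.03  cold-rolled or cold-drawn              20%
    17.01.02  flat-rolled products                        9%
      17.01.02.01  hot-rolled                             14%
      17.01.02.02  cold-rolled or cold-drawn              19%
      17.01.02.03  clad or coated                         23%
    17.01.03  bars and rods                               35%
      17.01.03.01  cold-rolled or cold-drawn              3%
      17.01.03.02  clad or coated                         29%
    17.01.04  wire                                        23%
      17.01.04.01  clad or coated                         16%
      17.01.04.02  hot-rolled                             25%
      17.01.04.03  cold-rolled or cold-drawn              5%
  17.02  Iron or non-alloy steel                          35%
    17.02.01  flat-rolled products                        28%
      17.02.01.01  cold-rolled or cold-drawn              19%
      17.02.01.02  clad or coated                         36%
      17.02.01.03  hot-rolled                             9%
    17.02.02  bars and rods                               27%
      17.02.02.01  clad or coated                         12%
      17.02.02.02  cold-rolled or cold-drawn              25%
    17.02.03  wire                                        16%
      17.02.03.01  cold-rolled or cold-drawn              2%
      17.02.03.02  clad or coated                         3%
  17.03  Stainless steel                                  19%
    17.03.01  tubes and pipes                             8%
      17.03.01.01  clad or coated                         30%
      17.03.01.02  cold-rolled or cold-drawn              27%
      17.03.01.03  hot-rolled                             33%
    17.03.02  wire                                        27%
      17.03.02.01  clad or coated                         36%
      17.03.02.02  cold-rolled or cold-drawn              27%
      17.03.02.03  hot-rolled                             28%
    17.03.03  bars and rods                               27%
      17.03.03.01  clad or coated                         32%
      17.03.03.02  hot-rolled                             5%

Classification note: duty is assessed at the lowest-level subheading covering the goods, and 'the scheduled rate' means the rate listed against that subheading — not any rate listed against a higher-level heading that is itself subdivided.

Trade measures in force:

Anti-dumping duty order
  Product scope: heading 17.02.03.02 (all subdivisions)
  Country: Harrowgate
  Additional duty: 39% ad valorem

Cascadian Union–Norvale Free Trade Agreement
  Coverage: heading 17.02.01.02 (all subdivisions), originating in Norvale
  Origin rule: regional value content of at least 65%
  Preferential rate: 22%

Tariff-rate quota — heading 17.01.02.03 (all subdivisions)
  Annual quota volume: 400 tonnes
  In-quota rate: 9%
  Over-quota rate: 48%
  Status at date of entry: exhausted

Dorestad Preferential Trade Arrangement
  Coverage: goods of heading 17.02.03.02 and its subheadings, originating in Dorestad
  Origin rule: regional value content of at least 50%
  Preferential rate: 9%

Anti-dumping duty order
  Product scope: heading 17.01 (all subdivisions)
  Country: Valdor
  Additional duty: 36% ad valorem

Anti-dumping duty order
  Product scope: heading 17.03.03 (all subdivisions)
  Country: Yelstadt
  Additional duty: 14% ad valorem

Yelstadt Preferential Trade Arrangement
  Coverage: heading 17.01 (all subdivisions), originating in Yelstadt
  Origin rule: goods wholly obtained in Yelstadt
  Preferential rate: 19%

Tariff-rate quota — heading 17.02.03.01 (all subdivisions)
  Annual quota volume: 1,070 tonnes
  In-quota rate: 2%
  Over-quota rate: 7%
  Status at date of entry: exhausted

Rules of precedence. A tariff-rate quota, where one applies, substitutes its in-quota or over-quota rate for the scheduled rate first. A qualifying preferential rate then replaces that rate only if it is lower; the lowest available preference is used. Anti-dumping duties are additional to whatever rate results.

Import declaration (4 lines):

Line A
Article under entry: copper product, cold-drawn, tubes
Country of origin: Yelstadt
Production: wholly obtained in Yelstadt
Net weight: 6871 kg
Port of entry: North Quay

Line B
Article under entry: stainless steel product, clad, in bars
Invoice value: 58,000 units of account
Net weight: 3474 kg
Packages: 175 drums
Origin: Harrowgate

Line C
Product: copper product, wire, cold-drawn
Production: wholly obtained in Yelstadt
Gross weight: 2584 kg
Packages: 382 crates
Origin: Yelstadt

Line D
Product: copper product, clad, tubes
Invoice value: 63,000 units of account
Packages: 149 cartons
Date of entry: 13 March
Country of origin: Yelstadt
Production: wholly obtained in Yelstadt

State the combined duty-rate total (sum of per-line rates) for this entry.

68%

Line A: copper → 17.01; tubes → 17.01.01; cold-drawn → 17.01.01.03. Scheduled 20%. Yelstadt agreement on 17.01: wholly obtained → 19% available; preferential 19%. → 19%.
Line B: stainless steel → 17.03; in bars → 17.03.03; clad → 17.03.03.01. Scheduled 32%. No special measure applies. → 32%.
Line C: copper → 17.01; wire → 17.01.04; cold-drawn → 17.01.04.03. Scheduled 5%. Yelstadt agreement on 17.01: wholly obtained → 19% available; preference 19% not lower than 5% → no reduction. → 5%.
Line D: copper → 17.01; tubes → 17.01.01; clad → 17.01.01.01. Scheduled 12%. Yelstadt agreement on 17.01: wholly obtained → 19% available; preference 19% not lower than 12% → no reduction. → 12%.
Sum: 19% + 32% + 5% + 12% = 68%.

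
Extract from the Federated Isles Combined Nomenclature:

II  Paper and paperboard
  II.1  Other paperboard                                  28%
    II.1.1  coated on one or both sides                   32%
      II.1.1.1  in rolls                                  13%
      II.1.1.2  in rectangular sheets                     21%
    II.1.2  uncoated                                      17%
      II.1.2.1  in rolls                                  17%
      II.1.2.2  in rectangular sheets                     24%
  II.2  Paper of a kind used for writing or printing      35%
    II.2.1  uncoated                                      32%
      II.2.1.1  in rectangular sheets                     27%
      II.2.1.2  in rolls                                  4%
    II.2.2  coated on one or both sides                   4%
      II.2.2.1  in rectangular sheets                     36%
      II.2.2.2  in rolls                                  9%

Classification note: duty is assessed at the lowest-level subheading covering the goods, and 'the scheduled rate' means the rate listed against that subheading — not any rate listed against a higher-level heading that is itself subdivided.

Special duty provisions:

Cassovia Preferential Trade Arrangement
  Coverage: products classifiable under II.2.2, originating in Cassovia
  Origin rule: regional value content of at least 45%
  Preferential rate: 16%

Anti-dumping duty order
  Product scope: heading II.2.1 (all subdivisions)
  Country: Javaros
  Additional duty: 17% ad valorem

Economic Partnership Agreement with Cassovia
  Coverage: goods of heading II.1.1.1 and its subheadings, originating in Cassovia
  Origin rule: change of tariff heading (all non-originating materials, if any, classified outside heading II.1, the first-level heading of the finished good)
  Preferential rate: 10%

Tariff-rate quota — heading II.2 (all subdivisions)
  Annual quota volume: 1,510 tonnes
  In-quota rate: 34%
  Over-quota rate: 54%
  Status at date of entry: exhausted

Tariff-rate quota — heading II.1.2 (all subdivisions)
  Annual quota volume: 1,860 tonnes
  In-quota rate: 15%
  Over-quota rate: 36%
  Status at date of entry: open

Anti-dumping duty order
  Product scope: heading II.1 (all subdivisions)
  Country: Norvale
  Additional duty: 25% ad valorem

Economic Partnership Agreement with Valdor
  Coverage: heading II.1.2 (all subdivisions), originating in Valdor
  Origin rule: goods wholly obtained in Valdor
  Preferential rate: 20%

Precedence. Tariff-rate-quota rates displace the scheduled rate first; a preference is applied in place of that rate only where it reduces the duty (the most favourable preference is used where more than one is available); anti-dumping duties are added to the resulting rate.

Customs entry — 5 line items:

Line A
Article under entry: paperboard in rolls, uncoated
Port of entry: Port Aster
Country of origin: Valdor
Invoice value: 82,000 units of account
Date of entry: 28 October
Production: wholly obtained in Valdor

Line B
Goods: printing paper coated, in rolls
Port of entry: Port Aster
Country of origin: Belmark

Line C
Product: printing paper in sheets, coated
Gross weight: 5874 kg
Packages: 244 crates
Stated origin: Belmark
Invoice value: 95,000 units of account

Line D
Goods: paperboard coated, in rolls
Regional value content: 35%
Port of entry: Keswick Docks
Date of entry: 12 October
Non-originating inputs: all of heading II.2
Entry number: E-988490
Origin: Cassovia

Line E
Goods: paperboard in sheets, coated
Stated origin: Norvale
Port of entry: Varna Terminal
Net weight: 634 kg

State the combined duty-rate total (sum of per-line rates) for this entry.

179%

Line A: paperboard → II.1; uncoated → II.1.2; in rolls → II.1.2.1. Scheduled 17%. quota on II.1.2 open → in-quota 15%; Valdor agreement on II.1.2: wholly obtained → 20% available; preference 20% not lower than 15% → no reduction. → 15%.
Line B: printing paper → II.2; coated → II.2.2; in rolls → II.2.2.2. Scheduled 9%. quota on II.2 exhausted → over-quota 54%. → 54%.
Line C: printing paper → II.2; coated → II.2.2; in sheets → II.2.2.1. Scheduled 36%. quota on II.2 exhausted → over-quota 54%. → 54%.
Line D: paperboard → II.1; coated → II.1.1; in rolls → II.1.1.1. Scheduled 13%. Cassovia agreement on II.2.2: II.1.1.1 not covered; Cassovia agreement on II.1.1.1: CTH met → 10% available; preferential 10%. → 10%.
Line E: paperboard → II.1; coated → II.1.1; in sheets → II.1.1.2. Scheduled 21%. anti-dumping (Norvale, II.1): +25%; total 21% + 25% = 46%. → 46%.
Sum: 15% + 54% + 54% + 10% + 46% = 179%.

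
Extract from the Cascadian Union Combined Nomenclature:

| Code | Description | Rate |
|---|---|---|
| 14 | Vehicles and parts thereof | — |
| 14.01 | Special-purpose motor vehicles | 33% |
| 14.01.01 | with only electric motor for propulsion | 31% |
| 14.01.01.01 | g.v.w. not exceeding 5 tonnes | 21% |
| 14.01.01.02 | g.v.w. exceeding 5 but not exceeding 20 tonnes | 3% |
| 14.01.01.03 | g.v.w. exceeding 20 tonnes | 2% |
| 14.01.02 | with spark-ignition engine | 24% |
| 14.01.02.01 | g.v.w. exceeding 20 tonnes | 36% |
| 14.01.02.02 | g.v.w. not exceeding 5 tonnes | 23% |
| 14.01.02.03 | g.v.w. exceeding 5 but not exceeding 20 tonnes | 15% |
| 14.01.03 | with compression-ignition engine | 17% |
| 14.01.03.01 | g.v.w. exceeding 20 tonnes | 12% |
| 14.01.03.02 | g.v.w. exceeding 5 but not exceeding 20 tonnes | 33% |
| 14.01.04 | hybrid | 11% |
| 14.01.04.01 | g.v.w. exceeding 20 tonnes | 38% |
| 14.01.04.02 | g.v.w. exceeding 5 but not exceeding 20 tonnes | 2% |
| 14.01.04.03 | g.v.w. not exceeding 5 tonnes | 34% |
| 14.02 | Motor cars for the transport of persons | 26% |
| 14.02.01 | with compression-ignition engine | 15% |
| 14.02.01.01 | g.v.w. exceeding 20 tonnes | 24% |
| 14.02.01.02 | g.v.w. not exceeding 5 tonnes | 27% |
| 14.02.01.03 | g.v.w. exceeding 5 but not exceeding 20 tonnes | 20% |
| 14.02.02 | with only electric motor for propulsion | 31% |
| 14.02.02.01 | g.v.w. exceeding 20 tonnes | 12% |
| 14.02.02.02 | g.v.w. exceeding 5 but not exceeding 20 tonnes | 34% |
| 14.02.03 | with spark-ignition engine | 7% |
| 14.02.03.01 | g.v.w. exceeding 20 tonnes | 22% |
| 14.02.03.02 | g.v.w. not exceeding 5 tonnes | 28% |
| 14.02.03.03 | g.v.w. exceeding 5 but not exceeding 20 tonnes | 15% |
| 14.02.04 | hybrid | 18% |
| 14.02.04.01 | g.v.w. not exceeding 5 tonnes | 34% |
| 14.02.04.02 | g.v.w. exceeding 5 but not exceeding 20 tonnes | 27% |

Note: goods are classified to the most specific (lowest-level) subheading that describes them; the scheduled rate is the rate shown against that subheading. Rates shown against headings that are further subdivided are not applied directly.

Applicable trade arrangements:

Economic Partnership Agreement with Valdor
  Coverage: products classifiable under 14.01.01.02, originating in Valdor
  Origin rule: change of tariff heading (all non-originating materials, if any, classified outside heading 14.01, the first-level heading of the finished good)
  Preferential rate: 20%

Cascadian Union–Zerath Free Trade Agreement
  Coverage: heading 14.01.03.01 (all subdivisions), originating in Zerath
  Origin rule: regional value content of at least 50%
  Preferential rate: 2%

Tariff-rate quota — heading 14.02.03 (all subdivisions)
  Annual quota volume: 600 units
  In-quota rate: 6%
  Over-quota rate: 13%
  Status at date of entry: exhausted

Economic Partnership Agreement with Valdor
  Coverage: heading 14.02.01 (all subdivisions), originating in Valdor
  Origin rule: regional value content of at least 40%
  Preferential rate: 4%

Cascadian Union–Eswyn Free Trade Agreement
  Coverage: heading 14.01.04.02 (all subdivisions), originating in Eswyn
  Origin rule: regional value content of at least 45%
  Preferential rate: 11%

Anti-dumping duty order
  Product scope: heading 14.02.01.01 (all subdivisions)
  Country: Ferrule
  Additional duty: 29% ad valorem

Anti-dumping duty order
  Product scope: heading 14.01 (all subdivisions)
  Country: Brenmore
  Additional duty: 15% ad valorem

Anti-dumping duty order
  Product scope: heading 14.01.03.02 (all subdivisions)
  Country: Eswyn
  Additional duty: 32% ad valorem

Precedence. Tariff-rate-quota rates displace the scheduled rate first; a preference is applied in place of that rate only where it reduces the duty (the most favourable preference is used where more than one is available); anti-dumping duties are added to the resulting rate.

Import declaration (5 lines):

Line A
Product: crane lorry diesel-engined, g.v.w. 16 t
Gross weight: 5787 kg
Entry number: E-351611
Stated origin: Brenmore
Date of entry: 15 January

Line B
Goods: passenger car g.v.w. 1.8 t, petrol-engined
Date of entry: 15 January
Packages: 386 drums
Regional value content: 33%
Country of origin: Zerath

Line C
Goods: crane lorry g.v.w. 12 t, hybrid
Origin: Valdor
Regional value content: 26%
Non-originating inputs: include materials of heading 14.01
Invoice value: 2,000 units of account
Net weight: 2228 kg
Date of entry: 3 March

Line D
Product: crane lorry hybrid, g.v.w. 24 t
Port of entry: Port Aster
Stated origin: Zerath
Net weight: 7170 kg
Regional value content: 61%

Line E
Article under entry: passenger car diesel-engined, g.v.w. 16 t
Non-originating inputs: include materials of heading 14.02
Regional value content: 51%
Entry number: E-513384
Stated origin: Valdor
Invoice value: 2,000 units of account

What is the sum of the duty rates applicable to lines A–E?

Line A: crane lorry → 14.01; diesel-engined → 14.01.03; g.v.w. 16 t → 14.01.03.02. Scheduled 33%. anti-dumping (Brenmore, 14.01): +15%; total 33% + 15% = 48%. → 48%.
Line B: passenger car → 14.02; petrol-engined → 14.02.03; g.v.w. 1.8 t → 14.02.03.02. Scheduled 28%. quota on 14.02.03 exhausted → over-quota 13%; Zerath agreement on 14.01.03.01: 14.02.03.02 not covered. → 13%.
Line C: crane lorry → 14.01; hybrid → 14.01.04; g.v.w. 12 t → 14.01.04.02. Scheduled 2%. Valdor agreement on 14.01.01.02: 14.01.04.02 not covered; Valdor agreement on 14.02.01: 14.01.04.02 not covered. → 2%.
Line D: crane lorry → 14.01; hybrid → 14.01.04; g.v.w. 24 t → 14.01.04.01. Scheduled 38%. Zerath agreement on 14.01.03.01: 14.01.04.01 not covered. → 38%.
Line E: passenger car → 14.02; diesel-engined → 14.02.01; g.v.w. 16 t → 14.02.01.03. Scheduled 20%. Valdor agreement on 14.01.01.02: 14.02.01.03 not covered; Valdor agreement on 14.02.01: RVC ≥ 40% → 4% available; preferential 4%. → 4%.
Sum: 48% + 13% + 2% + 38% + 4% = 105%.

105%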